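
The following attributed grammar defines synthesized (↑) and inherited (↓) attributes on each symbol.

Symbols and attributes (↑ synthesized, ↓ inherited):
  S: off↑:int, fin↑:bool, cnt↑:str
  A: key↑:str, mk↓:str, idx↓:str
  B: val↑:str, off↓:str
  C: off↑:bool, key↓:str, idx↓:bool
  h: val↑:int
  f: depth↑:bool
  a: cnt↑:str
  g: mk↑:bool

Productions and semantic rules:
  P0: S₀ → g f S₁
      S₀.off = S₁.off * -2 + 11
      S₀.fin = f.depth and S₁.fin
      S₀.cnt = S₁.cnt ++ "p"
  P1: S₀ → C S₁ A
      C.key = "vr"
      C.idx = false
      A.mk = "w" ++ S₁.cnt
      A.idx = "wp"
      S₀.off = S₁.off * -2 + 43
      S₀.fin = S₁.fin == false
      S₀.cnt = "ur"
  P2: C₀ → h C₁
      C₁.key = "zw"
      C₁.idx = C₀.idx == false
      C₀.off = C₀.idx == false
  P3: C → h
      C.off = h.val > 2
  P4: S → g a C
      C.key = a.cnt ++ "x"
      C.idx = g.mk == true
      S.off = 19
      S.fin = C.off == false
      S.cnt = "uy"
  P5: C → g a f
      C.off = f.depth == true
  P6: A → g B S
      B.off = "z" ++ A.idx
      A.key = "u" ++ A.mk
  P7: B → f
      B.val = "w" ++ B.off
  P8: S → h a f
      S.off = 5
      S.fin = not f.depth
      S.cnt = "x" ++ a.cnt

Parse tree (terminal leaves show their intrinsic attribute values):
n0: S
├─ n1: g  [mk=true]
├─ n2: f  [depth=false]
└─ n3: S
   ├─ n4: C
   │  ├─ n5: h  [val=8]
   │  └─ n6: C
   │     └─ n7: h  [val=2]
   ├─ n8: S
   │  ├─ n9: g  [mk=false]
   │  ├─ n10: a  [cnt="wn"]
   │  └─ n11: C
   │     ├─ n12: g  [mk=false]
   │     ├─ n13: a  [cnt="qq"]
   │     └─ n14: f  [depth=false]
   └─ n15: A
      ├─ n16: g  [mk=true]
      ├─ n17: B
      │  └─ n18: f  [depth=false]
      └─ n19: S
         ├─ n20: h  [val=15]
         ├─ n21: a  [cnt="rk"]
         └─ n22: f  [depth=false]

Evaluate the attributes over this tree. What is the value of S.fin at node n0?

1. n1.mk = true  [terminal]
2. n2.depth = false  [terminal]
3. n4.key = "vr"  ["vr"]
4. n4.idx = false  [false]
5. n5.val = 8  [terminal]
6. n6.key = "zw"  ["zw"]
7. n6.idx = true  [C₀.idx == false]
8. n7.val = 2  [terminal]
9. n6.off = false  [h.val > 2]
10. n4.off = true  [C₀.idx == false]
11. n9.mk = false  [terminal]
12. n10.cnt = "wn"  [terminal]
13. n11.key = "wnx"  [a.cnt ++ "x"]
14. n11.idx = false  [g.mk == true]
15. n12.mk = false  [terminal]
16. n13.cnt = "qq"  [terminal]
17. n14.depth = false  [terminal]
18. n11.off = false  [f.depth == true]
19. n8.off = 19  [19]
20. n8.fin = true  [C.off == false]
21. n8.cnt = "uy"  ["uy"]
22. n15.mk = "wuy"  ["w" ++ S₁.cnt]
23. n15.idx = "wp"  ["wp"]
24. n16.mk = true  [terminal]
25. n17.off = "zwp"  ["z" ++ A.idx]
26. n18.depth = false  [terminal]
27. n17.val = "wzwp"  ["w" ++ B.off]
28. n20.val = 15  [terminal]
29. n21.cnt = "rk"  [terminal]
30. n22.depth = false  [terminal]
31. n19.off = 5  [5]
32. n19.fin = true  [not f.depth]
33. n19.cnt = "xrk"  ["x" ++ a.cnt]
34. n15.key = "uwuy"  ["u" ++ A.mk]
35. n3.off = 5  [S₁.off * -2 + 43]
36. n3.fin = false  [S₁.fin == false]
37. n3.cnt = "ur"  ["ur"]
38. n0.off = 1  [S₁.off * -2 + 11]
39. n0.fin = false  [f.depth and S₁.fin]
40. n0.cnt = "urp"  [S₁.cnt ++ "p"]

false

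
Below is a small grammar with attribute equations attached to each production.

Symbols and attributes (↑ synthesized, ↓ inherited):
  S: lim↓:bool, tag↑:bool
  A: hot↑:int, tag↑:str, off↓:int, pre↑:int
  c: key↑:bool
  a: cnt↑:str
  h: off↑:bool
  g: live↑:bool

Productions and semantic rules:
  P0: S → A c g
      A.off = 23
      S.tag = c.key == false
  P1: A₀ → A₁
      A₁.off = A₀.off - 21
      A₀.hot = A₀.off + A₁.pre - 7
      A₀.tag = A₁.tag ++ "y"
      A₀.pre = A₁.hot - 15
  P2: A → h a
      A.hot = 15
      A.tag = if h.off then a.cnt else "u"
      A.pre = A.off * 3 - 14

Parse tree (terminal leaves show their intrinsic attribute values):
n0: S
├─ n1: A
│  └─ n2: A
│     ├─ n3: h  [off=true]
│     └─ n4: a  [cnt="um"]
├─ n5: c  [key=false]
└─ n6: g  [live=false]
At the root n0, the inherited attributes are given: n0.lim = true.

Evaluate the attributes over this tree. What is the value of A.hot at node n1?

8

1. n0.lim = true  [given at root]
2. n1.off = 23  [23]
3. n2.off = 2  [A₀.off - 21]
4. n3.off = true  [terminal]
5. n4.cnt = "um"  [terminal]
6. n2.hot = 15  [15]
7. n2.tag = "um"  [if h.off then a.cnt else "u"]
8. n2.pre = -8  [A.off * 3 - 14]
9. n1.hot = 8  [A₀.off + A₁.pre - 7]
10. n1.tag = "umy"  [A₁.tag ++ "y"]
11. n1.pre = 0  [A₁.hot - 15]
12. n5.key = false  [terminal]
13. n6.live = false  [terminal]
14. n0.tag = true  [c.key == false]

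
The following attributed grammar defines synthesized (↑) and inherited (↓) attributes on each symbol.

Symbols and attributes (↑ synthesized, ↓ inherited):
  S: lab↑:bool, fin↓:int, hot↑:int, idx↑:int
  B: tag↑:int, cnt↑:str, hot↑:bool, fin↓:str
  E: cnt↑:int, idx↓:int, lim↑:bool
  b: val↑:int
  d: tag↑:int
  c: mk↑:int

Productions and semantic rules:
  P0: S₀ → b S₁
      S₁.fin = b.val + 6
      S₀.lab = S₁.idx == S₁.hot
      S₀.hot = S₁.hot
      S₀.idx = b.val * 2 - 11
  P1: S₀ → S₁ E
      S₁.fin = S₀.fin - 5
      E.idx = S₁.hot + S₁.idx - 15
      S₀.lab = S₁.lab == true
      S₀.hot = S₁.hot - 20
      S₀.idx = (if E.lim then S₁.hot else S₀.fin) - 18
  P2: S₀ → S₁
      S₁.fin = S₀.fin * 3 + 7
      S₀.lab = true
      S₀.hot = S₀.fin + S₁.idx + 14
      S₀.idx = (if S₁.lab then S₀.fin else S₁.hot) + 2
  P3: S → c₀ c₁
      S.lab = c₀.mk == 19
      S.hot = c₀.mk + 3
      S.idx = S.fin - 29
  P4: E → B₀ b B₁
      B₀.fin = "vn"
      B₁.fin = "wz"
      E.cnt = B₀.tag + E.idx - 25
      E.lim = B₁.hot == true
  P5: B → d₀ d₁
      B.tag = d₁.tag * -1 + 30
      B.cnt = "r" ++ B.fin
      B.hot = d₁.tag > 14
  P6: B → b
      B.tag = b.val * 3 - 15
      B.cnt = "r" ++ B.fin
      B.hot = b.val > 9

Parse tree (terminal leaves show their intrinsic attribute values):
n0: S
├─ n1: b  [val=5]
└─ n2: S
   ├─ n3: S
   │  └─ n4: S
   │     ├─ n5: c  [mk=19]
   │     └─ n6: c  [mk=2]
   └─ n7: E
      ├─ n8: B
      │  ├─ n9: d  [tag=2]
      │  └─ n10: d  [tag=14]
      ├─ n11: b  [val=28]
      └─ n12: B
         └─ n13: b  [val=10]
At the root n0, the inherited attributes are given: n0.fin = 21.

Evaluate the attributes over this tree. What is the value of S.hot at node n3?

16

1. n0.fin = 21  [given at root]
2. n1.val = 5  [terminal]
3. n2.fin = 11  [b.val + 6]
4. n3.fin = 6  [S₀.fin - 5]
5. n4.fin = 25  [S₀.fin * 3 + 7]
6. n5.mk = 19  [terminal]
7. n6.mk = 2  [terminal]
8. n4.lab = true  [c₀.mk == 19]
9. n4.hot = 22  [c₀.mk + 3]
10. n4.idx = -4  [S.fin - 29]
11. n3.lab = true  [true]
12. n3.hot = 16  [S₀.fin + S₁.idx + 14]
13. n3.idx = 8  [(if S₁.lab then S₀.fin else S₁.hot) + 2]
14. n7.idx = 9  [S₁.hot + S₁.idx - 15]
15. n8.fin = "vn"  ["vn"]
16. n9.tag = 2  [terminal]
17. n10.tag = 14  [terminal]
18. n8.tag = 16  [d₁.tag * -1 + 30]
19. n8.cnt = "rvn"  ["r" ++ B.fin]
20. n8.hot = false  [d₁.tag > 14]
21. n11.val = 28  [terminal]
22. n12.fin = "wz"  ["wz"]
23. n13.val = 10  [terminal]
24. n12.tag = 15  [b.val * 3 - 15]
25. n12.cnt = "rwz"  ["r" ++ B.fin]
26. n12.hot = true  [b.val > 9]
27. n7.cnt = 0  [B₀.tag + E.idx - 25]
28. n7.lim = true  [B₁.hot == true]
29. n2.lab = true  [S₁.lab == true]
30. n2.hot = -4  [S₁.hot - 20]
31. n2.idx = -2  [(if E.lim then S₁.hot else S₀.fin) - 18]
32. n0.lab = false  [S₁.idx == S₁.hot]
33. n0.hot = -4  [S₁.hot]
34. n0.idx = -1  [b.val * 2 - 11]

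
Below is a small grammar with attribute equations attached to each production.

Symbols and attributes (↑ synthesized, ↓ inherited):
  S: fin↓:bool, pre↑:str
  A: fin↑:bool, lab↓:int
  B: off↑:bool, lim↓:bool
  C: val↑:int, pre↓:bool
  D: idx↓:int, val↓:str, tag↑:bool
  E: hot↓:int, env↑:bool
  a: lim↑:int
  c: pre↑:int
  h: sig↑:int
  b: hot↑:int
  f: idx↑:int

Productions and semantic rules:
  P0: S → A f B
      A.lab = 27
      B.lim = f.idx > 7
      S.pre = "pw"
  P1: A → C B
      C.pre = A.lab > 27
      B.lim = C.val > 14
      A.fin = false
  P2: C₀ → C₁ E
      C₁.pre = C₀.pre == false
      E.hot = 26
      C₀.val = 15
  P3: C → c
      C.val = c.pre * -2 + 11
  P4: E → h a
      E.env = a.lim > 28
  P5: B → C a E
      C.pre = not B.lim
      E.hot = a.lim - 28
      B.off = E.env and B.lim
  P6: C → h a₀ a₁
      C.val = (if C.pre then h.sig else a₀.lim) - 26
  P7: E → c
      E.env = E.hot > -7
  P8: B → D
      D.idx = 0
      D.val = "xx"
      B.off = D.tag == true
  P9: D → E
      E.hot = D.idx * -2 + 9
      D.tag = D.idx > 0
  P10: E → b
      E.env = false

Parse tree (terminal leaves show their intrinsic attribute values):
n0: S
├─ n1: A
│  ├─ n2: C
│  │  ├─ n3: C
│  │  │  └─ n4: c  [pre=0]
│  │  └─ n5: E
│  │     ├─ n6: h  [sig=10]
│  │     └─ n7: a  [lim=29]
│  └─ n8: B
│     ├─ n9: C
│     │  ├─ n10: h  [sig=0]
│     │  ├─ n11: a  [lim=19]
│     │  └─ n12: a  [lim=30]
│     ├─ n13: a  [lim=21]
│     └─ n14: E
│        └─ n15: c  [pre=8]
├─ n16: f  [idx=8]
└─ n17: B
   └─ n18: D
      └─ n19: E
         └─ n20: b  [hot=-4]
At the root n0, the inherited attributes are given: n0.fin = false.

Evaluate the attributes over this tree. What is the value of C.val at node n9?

-7

1. n0.fin = false  [given at root]
2. n1.lab = 27  [27]
3. n2.pre = false  [A.lab > 27]
4. n3.pre = true  [C₀.pre == false]
5. n4.pre = 0  [terminal]
6. n3.val = 11  [c.pre * -2 + 11]
7. n5.hot = 26  [26]
8. n6.sig = 10  [terminal]
9. n7.lim = 29  [terminal]
10. n5.env = true  [a.lim > 28]
11. n2.val = 15  [15]
12. n8.lim = true  [C.val > 14]
13. n9.pre = false  [not B.lim]
14. n10.sig = 0  [terminal]
15. n11.lim = 19  [terminal]
16. n12.lim = 30  [terminal]
17. n9.val = -7  [(if C.pre then h.sig else a₀.lim) - 26]
18. n13.lim = 21  [terminal]
19. n14.hot = -7  [a.lim - 28]
20. n15.pre = 8  [terminal]
21. n14.env = false  [E.hot > -7]
22. n8.off = false  [E.env and B.lim]
23. n1.fin = false  [false]
24. n16.idx = 8  [terminal]
25. n17.lim = true  [f.idx > 7]
26. n18.idx = 0  [0]
27. n18.val = "xx"  ["xx"]
28. n19.hot = 9  [D.idx * -2 + 9]
29. n20.hot = -4  [terminal]
30. n19.env = false  [false]
31. n18.tag = false  [D.idx > 0]
32. n17.off = false  [D.tag == true]
33. n0.pre = "pw"  ["pw"]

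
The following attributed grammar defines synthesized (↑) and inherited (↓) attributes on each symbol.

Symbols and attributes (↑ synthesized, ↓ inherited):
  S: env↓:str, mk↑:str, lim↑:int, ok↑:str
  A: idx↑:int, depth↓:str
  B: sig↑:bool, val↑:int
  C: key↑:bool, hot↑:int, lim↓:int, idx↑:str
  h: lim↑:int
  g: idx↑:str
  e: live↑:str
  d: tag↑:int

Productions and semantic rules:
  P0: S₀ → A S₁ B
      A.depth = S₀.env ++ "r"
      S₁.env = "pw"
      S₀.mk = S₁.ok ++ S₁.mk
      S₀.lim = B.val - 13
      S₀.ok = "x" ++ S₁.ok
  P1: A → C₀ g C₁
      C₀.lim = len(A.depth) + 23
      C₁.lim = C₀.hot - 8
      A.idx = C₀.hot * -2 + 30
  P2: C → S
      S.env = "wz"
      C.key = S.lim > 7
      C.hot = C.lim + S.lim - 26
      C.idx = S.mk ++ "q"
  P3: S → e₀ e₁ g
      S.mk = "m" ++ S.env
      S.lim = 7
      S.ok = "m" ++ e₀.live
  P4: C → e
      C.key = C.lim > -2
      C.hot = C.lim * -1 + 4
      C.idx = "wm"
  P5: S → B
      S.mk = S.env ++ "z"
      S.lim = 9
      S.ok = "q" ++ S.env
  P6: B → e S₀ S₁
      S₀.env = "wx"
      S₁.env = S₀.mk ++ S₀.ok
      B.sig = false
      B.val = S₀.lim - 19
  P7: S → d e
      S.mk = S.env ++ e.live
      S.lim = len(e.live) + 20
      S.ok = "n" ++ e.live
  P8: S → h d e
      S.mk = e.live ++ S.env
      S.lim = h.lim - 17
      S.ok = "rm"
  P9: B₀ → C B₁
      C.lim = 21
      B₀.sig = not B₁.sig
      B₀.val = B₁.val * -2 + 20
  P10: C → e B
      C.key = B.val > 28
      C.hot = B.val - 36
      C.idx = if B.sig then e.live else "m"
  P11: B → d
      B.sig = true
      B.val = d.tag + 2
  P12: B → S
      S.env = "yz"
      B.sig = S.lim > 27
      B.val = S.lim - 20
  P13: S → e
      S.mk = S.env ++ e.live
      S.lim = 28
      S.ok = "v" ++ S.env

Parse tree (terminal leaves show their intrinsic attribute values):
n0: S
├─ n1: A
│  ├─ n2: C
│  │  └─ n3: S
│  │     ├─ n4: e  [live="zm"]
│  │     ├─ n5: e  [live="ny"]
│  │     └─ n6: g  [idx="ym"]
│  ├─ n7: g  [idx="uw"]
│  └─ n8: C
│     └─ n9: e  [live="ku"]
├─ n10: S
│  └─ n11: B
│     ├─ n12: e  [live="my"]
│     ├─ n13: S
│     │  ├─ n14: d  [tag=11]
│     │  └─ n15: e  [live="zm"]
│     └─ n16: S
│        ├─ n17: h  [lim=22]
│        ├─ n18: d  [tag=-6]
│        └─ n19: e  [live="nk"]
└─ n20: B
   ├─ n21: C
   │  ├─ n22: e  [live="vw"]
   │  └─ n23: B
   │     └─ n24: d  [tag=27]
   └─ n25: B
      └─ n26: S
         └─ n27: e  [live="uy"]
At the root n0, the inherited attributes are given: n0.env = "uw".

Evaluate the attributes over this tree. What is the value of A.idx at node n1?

1. n0.env = "uw"  [given at root]
2. n1.depth = "uwr"  [S₀.env ++ "r"]
3. n2.lim = 26  [len(A.depth) + 23]
4. n3.env = "wz"  ["wz"]
5. n4.live = "zm"  [terminal]
6. n5.live = "ny"  [terminal]
7. n6.idx = "ym"  [terminal]
8. n3.mk = "mwz"  ["m" ++ S.env]
9. n3.lim = 7  [7]
10. n3.ok = "mzm"  ["m" ++ e₀.live]
11. n2.key = false  [S.lim > 7]
12. n2.hot = 7  [C.lim + S.lim - 26]
13. n2.idx = "mwzq"  [S.mk ++ "q"]
14. n7.idx = "uw"  [terminal]
15. n8.lim = -1  [C₀.hot - 8]
16. n9.live = "ku"  [terminal]
17. n8.key = true  [C.lim > -2]
18. n8.hot = 5  [C.lim * -1 + 4]
19. n8.idx = "wm"  ["wm"]
20. n1.idx = 16  [C₀.hot * -2 + 30]
21. n10.env = "pw"  ["pw"]
22. n12.live = "my"  [terminal]
23. n13.env = "wx"  ["wx"]
24. n14.tag = 11  [terminal]
25. n15.live = "zm"  [terminal]
26. n13.mk = "wxzm"  [S.env ++ e.live]
27. n13.lim = 22  [len(e.live) + 20]
28. n13.ok = "nzm"  ["n" ++ e.live]
29. n16.env = "wxzmnzm"  [S₀.mk ++ S₀.ok]
30. n17.lim = 22  [terminal]
31. n18.tag = -6  [terminal]
32. n19.live = "nk"  [terminal]
33. n16.mk = "nkwxzmnzm"  [e.live ++ S.env]
34. n16.lim = 5  [h.lim - 17]
35. n16.ok = "rm"  ["rm"]
36. n11.sig = false  [false]
37. n11.val = 3  [S₀.lim - 19]
38. n10.mk = "pwz"  [S.env ++ "z"]
39. n10.lim = 9  [9]
40. n10.ok = "qpw"  ["q" ++ S.env]
41. n21.lim = 21  [21]
42. n22.live = "vw"  [terminal]
43. n24.tag = 27  [terminal]
44. n23.sig = true  [true]
45. n23.val = 29  [d.tag + 2]
46. n21.key = true  [B.val > 28]
47. n21.hot = -7  [B.val - 36]
48. n21.idx = "vw"  [if B.sig then e.live else "m"]
49. n26.env = "yz"  ["yz"]
50. n27.live = "uy"  [terminal]
51. n26.mk = "yzuy"  [S.env ++ e.live]
52. n26.lim = 28  [28]
53. n26.ok = "vyz"  ["v" ++ S.env]
54. n25.sig = true  [S.lim > 27]
55. n25.val = 8  [S.lim - 20]
56. n20.sig = false  [not B₁.sig]
57. n20.val = 4  [B₁.val * -2 + 20]
58. n0.mk = "qpwpwz"  [S₁.ok ++ S₁.mk]
59. n0.lim = -9  [B.val - 13]
60. n0.ok = "xqpw"  ["x" ++ S₁.ok]

16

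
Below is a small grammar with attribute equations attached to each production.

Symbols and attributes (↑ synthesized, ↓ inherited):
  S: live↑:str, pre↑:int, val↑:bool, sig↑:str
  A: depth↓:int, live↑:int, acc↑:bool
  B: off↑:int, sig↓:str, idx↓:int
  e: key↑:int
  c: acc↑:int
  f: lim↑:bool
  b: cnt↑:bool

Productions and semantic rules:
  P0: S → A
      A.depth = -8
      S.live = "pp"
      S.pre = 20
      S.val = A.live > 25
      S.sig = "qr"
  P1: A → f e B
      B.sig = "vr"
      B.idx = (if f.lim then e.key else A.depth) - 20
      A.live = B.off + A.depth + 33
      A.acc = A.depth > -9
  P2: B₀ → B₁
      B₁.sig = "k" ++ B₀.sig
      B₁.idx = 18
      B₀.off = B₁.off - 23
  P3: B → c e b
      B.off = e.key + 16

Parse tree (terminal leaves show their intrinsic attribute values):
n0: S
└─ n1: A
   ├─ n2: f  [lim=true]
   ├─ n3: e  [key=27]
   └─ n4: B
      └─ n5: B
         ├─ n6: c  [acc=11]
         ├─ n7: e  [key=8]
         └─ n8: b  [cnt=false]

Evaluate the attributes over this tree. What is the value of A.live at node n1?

26

1. n1.depth = -8  [-8]
2. n2.lim = true  [terminal]
3. n3.key = 27  [terminal]
4. n4.sig = "vr"  ["vr"]
5. n4.idx = 7  [(if f.lim then e.key else A.depth) - 20]
6. n5.sig = "kvr"  ["k" ++ B₀.sig]
7. n5.idx = 18  [18]
8. n6.acc = 11  [terminal]
9. n7.key = 8  [terminal]
10. n8.cnt = false  [terminal]
11. n5.off = 24  [e.key + 16]
12. n4.off = 1  [B₁.off - 23]
13. n1.live = 26  [B.off + A.depth + 33]
14. n1.acc = true  [A.depth > -9]
15. n0.live = "pp"  ["pp"]
16. n0.pre = 20  [20]
17. n0.val = true  [A.live > 25]
18. n0.sig = "qr"  ["qr"]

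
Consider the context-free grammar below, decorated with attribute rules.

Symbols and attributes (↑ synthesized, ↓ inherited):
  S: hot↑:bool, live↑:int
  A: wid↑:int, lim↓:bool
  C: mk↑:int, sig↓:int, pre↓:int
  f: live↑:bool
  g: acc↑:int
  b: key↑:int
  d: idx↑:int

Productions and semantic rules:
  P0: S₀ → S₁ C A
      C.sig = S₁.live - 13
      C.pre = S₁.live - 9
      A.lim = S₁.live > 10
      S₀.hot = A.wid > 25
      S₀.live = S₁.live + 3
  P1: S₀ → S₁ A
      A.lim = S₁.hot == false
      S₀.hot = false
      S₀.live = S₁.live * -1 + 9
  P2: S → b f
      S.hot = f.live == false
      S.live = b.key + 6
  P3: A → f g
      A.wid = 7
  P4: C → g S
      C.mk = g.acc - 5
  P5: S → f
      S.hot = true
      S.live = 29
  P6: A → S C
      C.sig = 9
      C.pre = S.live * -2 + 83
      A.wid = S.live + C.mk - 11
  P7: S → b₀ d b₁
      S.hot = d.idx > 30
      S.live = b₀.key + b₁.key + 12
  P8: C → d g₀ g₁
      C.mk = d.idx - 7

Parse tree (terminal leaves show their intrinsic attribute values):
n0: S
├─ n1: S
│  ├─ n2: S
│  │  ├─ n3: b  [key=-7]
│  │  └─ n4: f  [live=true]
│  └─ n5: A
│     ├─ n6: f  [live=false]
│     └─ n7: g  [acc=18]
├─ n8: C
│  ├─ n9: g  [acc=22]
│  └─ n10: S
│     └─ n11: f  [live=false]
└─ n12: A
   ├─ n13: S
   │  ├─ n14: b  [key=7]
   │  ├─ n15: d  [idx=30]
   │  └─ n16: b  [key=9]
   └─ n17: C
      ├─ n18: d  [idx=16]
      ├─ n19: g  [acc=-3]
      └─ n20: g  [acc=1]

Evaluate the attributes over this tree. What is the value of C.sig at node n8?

-3

1. n3.key = -7  [terminal]
2. n4.live = true  [terminal]
3. n2.hot = false  [f.live == false]
4. n2.live = -1  [b.key + 6]
5. n5.lim = true  [S₁.hot == false]
6. n6.live = false  [terminal]
7. n7.acc = 18  [terminal]
8. n5.wid = 7  [7]
9. n1.hot = false  [false]
10. n1.live = 10  [S₁.live * -1 + 9]
11. n8.sig = -3  [S₁.live - 13]
12. n8.pre = 1  [S₁.live - 9]
13. n9.acc = 22  [terminal]
14. n11.live = false  [terminal]
15. n10.hot = true  [true]
16. n10.live = 29  [29]
17. n8.mk = 17  [g.acc - 5]
18. n12.lim = false  [S₁.live > 10]
19. n14.key = 7  [terminal]
20. n15.idx = 30  [terminal]
21. n16.key = 9  [terminal]
22. n13.hot = false  [d.idx > 30]
23. n13.live = 28  [b₀.key + b₁.key + 12]
24. n17.sig = 9  [9]
25. n17.pre = 27  [S.live * -2 + 83]
26. n18.idx = 16  [terminal]
27. n19.acc = -3  [terminal]
28. n20.acc = 1  [terminal]
29. n17.mk = 9  [d.idx - 7]
30. n12.wid = 26  [S.live + C.mk - 11]
31. n0.hot = true  [A.wid > 25]
32. n0.live = 13  [S₁.live + 3]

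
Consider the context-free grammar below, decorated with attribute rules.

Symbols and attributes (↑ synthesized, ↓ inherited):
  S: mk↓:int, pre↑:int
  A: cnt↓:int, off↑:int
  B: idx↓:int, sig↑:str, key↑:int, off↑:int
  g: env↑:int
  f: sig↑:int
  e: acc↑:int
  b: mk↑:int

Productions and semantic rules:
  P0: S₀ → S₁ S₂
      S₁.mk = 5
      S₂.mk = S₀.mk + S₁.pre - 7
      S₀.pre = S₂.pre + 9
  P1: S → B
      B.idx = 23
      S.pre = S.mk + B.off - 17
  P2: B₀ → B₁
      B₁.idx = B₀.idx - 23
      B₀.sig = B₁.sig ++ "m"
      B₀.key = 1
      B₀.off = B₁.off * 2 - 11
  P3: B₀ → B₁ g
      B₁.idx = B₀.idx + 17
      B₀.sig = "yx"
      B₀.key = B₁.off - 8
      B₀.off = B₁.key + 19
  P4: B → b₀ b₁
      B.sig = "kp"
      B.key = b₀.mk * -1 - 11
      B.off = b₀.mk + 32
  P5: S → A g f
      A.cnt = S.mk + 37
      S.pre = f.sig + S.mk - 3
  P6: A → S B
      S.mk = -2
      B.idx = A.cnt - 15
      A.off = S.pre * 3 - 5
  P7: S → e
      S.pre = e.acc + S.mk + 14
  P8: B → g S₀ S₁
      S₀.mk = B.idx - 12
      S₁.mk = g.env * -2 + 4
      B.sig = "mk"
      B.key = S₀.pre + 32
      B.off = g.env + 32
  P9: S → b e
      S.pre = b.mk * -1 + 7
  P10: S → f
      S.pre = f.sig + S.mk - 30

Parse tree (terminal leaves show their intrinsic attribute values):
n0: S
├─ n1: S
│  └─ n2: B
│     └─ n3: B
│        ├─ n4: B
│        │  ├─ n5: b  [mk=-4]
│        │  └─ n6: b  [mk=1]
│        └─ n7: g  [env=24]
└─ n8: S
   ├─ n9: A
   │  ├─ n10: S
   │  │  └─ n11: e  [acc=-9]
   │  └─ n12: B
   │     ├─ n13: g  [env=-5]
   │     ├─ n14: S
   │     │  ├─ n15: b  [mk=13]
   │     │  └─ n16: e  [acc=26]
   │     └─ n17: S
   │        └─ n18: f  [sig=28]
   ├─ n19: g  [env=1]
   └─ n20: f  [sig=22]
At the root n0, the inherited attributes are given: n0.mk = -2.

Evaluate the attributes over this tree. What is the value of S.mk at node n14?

1. n0.mk = -2  [given at root]
2. n1.mk = 5  [5]
3. n2.idx = 23  [23]
4. n3.idx = 0  [B₀.idx - 23]
5. n4.idx = 17  [B₀.idx + 17]
6. n5.mk = -4  [terminal]
7. n6.mk = 1  [terminal]
8. n4.sig = "kp"  ["kp"]
9. n4.key = -7  [b₀.mk * -1 - 11]
10. n4.off = 28  [b₀.mk + 32]
11. n7.env = 24  [terminal]
12. n3.sig = "yx"  ["yx"]
13. n3.key = 20  [B₁.off - 8]
14. n3.off = 12  [B₁.key + 19]
15. n2.sig = "yxm"  [B₁.sig ++ "m"]
16. n2.key = 1  [1]
17. n2.off = 13  [B₁.off * 2 - 11]
18. n1.pre = 1  [S.mk + B.off - 17]
19. n8.mk = -8  [S₀.mk + S₁.pre - 7]
20. n9.cnt = 29  [S.mk + 37]
21. n10.mk = -2  [-2]
22. n11.acc = -9  [terminal]
23. n10.pre = 3  [e.acc + S.mk + 14]
24. n12.idx = 14  [A.cnt - 15]
25. n13.env = -5  [terminal]
26. n14.mk = 2  [B.idx - 12]
27. n15.mk = 13  [terminal]
28. n16.acc = 26  [terminal]
29. n14.pre = -6  [b.mk * -1 + 7]
30. n17.mk = 14  [g.env * -2 + 4]
31. n18.sig = 28  [terminal]
32. n17.pre = 12  [f.sig + S.mk - 30]
33. n12.sig = "mk"  ["mk"]
34. n12.key = 26  [S₀.pre + 32]
35. n12.off = 27  [g.env + 32]
36. n9.off = 4  [S.pre * 3 - 5]
37. n19.env = 1  [terminal]
38. n20.sig = 22  [terminal]
39. n8.pre = 11  [f.sig + S.mk - 3]
40. n0.pre = 20  [S₂.pre + 9]

2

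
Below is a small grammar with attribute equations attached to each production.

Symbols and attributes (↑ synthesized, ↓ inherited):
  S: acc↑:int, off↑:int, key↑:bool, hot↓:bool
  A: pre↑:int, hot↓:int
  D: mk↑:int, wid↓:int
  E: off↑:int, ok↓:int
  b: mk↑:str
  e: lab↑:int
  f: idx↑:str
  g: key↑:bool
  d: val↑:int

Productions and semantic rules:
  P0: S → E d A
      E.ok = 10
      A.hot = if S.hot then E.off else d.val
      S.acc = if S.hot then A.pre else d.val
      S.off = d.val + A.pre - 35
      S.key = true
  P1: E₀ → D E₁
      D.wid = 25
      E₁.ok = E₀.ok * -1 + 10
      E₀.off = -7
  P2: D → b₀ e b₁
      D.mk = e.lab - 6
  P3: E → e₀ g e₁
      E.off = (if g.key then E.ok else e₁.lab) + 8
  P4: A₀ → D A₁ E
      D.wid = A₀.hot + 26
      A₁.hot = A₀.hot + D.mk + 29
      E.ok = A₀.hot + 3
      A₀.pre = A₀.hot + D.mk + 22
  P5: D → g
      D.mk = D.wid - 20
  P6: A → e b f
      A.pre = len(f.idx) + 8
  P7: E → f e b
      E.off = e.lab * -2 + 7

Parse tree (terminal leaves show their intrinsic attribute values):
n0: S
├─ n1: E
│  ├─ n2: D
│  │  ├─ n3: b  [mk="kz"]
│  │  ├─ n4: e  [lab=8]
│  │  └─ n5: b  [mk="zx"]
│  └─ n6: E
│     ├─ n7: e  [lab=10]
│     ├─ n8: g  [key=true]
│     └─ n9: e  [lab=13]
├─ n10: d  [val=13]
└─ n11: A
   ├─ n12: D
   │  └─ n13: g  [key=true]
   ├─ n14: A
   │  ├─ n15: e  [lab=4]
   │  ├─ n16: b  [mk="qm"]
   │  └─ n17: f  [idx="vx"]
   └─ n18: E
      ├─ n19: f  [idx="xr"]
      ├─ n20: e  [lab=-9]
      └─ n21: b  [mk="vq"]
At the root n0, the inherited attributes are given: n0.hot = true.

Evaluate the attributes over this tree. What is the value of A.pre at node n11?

1. n0.hot = true  [given at root]
2. n1.ok = 10  [10]
3. n2.wid = 25  [25]
4. n3.mk = "kz"  [terminal]
5. n4.lab = 8  [terminal]
6. n5.mk = "zx"  [terminal]
7. n2.mk = 2  [e.lab - 6]
8. n6.ok = 0  [E₀.ok * -1 + 10]
9. n7.lab = 10  [terminal]
10. n8.key = true  [terminal]
11. n9.lab = 13  [terminal]
12. n6.off = 8  [(if g.key then E.ok else e₁.lab) + 8]
13. n1.off = -7  [-7]
14. n10.val = 13  [terminal]
15. n11.hot = -7  [if S.hot then E.off else d.val]
16. n12.wid = 19  [A₀.hot + 26]
17. n13.key = true  [terminal]
18. n12.mk = -1  [D.wid - 20]
19. n14.hot = 21  [A₀.hot + D.mk + 29]
20. n15.lab = 4  [terminal]
21. n16.mk = "qm"  [terminal]
22. n17.idx = "vx"  [terminal]
23. n14.pre = 10  [len(f.idx) + 8]
24. n18.ok = -4  [A₀.hot + 3]
25. n19.idx = "xr"  [terminal]
26. n20.lab = -9  [terminal]
27. n21.mk = "vq"  [terminal]
28. n18.off = 25  [e.lab * -2 + 7]
29. n11.pre = 14  [A₀.hot + D.mk + 22]
30. n0.acc = 14  [if S.hot then A.pre else d.val]
31. n0.off = -8  [d.val + A.pre - 35]
32. n0.key = true  [true]

14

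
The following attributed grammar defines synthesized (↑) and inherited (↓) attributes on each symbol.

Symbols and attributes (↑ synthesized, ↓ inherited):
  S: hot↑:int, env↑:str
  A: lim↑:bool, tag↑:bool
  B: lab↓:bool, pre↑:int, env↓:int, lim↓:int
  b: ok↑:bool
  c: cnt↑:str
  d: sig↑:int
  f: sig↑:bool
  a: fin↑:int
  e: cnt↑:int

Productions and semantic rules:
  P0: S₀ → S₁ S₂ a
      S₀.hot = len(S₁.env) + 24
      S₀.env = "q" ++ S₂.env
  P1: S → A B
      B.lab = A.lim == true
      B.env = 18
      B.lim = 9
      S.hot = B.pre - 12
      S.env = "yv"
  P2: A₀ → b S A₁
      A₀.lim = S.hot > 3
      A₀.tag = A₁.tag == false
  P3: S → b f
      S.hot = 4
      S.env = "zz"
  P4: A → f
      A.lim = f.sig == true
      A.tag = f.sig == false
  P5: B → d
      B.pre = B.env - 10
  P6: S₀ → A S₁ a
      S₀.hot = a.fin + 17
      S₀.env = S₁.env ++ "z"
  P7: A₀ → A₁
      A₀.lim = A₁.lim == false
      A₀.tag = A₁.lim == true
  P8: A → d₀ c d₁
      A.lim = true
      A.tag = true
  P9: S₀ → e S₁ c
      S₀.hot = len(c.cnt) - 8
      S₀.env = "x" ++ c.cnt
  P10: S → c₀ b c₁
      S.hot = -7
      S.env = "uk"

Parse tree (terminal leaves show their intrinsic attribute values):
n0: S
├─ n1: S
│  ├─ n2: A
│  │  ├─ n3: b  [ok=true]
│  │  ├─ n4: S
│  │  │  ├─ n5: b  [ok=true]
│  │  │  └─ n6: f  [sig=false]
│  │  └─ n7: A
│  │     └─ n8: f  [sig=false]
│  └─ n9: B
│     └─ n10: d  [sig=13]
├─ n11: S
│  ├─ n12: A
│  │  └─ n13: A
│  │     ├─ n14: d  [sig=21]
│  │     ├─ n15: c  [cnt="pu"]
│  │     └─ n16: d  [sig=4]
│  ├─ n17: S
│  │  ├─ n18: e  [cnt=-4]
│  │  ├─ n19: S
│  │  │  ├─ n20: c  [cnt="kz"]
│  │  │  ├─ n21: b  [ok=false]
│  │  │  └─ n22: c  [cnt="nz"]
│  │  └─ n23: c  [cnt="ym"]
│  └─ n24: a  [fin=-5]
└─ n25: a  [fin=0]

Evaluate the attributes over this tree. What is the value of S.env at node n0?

"qxymz"

1. n3.ok = true  [terminal]
2. n5.ok = true  [terminal]
3. n6.sig = false  [terminal]
4. n4.hot = 4  [4]
5. n4.env = "zz"  ["zz"]
6. n8.sig = false  [terminal]
7. n7.lim = false  [f.sig == true]
8. n7.tag = true  [f.sig == false]
9. n2.lim = true  [S.hot > 3]
10. n2.tag = false  [A₁.tag == false]
11. n9.lab = true  [A.lim == true]
12. n9.env = 18  [18]
13. n9.lim = 9  [9]
14. n10.sig = 13  [terminal]
15. n9.pre = 8  [B.env - 10]
16. n1.hot = -4  [B.pre - 12]
17. n1.env = "yv"  ["yv"]
18. n14.sig = 21  [terminal]
19. n15.cnt = "pu"  [terminal]
20. n16.sig = 4  [terminal]
21. n13.lim = true  [true]
22. n13.tag = true  [true]
23. n12.lim = false  [A₁.lim == false]
24. n12.tag = true  [A₁.lim == true]
25. n18.cnt = -4  [terminal]
26. n20.cnt = "kz"  [terminal]
27. n21.ok = false  [terminal]
28. n22.cnt = "nz"  [terminal]
29. n19.hot = -7  [-7]
30. n19.env = "uk"  ["uk"]
31. n23.cnt = "ym"  [terminal]
32. n17.hot = -6  [len(c.cnt) - 8]
33. n17.env = "xym"  ["x" ++ c.cnt]
34. n24.fin = -5  [terminal]
35. n11.hot = 12  [a.fin + 17]
36. n11.env = "xymz"  [S₁.env ++ "z"]
37. n25.fin = 0  [terminal]
38. n0.hot = 26  [len(S₁.env) + 24]
39. n0.env = "qxymz"  ["q" ++ S₂.env]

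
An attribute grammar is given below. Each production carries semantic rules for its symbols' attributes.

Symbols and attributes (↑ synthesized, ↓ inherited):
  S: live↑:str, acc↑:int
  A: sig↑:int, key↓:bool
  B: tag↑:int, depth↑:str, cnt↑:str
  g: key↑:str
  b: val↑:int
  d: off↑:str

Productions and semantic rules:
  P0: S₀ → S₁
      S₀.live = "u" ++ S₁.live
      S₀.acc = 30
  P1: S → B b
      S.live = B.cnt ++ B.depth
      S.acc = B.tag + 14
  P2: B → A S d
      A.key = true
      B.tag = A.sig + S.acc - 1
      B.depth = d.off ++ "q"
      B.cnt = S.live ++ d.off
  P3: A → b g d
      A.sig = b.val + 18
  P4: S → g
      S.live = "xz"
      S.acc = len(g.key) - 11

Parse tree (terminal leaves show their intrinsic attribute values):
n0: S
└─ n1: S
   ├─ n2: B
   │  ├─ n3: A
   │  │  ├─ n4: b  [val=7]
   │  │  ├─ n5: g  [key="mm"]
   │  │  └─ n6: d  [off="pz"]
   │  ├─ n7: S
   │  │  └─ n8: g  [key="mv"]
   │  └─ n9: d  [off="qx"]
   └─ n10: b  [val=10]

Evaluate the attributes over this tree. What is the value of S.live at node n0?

"uxzqxqxq"

1. n3.key = true  [true]
2. n4.val = 7  [terminal]
3. n5.key = "mm"  [terminal]
4. n6.off = "pz"  [terminal]
5. n3.sig = 25  [b.val + 18]
6. n8.key = "mv"  [terminal]
7. n7.live = "xz"  ["xz"]
8. n7.acc = -9  [len(g.key) - 11]
9. n9.off = "qx"  [terminal]
10. n2.tag = 15  [A.sig + S.acc - 1]
11. n2.depth = "qxq"  [d.off ++ "q"]
12. n2.cnt = "xzqx"  [S.live ++ d.off]
13. n10.val = 10  [terminal]
14. n1.live = "xzqxqxq"  [B.cnt ++ B.depth]
15. n1.acc = 29  [B.tag + 14]
16. n0.live = "uxzqxqxq"  ["u" ++ S₁.live]
17. n0.acc = 30  [30]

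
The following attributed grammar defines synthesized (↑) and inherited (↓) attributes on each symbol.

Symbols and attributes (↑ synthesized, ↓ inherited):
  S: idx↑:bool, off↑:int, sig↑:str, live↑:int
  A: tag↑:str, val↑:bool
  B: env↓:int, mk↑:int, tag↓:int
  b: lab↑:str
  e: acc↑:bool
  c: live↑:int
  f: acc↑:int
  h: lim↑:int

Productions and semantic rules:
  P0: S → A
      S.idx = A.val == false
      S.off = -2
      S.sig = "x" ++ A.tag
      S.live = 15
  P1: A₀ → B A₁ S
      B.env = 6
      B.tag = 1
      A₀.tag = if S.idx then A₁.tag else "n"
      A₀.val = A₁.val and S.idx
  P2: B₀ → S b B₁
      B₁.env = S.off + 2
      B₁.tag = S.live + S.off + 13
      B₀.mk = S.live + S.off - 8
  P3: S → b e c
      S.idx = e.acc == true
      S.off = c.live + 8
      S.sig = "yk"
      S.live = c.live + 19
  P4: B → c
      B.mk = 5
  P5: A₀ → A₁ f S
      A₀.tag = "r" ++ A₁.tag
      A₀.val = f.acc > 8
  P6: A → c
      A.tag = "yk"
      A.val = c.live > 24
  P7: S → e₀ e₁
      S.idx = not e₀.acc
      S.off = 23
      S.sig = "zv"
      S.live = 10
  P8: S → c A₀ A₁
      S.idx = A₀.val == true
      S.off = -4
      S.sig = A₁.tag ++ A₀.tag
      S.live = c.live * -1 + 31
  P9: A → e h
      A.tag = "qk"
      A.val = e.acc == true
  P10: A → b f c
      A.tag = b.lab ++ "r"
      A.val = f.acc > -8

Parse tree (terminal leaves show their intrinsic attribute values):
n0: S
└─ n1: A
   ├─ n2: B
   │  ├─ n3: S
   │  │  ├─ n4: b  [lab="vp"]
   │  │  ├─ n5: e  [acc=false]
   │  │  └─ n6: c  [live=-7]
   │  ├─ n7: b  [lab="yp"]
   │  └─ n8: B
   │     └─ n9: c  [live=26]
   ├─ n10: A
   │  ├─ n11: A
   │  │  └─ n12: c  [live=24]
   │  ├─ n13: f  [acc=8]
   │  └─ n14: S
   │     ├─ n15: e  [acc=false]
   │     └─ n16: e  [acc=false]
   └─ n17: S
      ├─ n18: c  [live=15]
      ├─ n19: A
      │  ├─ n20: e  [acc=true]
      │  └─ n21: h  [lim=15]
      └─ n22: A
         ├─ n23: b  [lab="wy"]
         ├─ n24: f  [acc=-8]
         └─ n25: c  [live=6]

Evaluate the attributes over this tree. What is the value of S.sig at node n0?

"xryk"

1. n2.env = 6  [6]
2. n2.tag = 1  [1]
3. n4.lab = "vp"  [terminal]
4. n5.acc = false  [terminal]
5. n6.live = -7  [terminal]
6. n3.idx = false  [e.acc == true]
7. n3.off = 1  [c.live + 8]
8. n3.sig = "yk"  ["yk"]
9. n3.live = 12  [c.live + 19]
10. n7.lab = "yp"  [terminal]
11. n8.env = 3  [S.off + 2]
12. n8.tag = 26  [S.live + S.off + 13]
13. n9.live = 26  [terminal]
14. n8.mk = 5  [5]
15. n2.mk = 5  [S.live + S.off - 8]
16. n12.live = 24  [terminal]
17. n11.tag = "yk"  ["yk"]
18. n11.val = false  [c.live > 24]
19. n13.acc = 8  [terminal]
20. n15.acc = false  [terminal]
21. n16.acc = false  [terminal]
22. n14.idx = true  [not e₀.acc]
23. n14.off = 23  [23]
24. n14.sig = "zv"  ["zv"]
25. n14.live = 10  [10]
26. n10.tag = "ryk"  ["r" ++ A₁.tag]
27. n10.val = false  [f.acc > 8]
28. n18.live = 15  [terminal]
29. n20.acc = true  [terminal]
30. n21.lim = 15  [terminal]
31. n19.tag = "qk"  ["qk"]
32. n19.val = true  [e.acc == true]
33. n23.lab = "wy"  [terminal]
34. n24.acc = -8  [terminal]
35. n25.live = 6  [terminal]
36. n22.tag = "wyr"  [b.lab ++ "r"]
37. n22.val = false  [f.acc > -8]
38. n17.idx = true  [A₀.val == true]
39. n17.off = -4  [-4]
40. n17.sig = "wyrqk"  [A₁.tag ++ A₀.tag]
41. n17.live = 16  [c.live * -1 + 31]
42. n1.tag = "ryk"  [if S.idx then A₁.tag else "n"]
43. n1.val = false  [A₁.val and S.idx]
44. n0.idx = true  [A.val == false]
45. n0.off = -2  [-2]
46. n0.sig = "xryk"  ["x" ++ A.tag]
47. n0.live = 15  [15]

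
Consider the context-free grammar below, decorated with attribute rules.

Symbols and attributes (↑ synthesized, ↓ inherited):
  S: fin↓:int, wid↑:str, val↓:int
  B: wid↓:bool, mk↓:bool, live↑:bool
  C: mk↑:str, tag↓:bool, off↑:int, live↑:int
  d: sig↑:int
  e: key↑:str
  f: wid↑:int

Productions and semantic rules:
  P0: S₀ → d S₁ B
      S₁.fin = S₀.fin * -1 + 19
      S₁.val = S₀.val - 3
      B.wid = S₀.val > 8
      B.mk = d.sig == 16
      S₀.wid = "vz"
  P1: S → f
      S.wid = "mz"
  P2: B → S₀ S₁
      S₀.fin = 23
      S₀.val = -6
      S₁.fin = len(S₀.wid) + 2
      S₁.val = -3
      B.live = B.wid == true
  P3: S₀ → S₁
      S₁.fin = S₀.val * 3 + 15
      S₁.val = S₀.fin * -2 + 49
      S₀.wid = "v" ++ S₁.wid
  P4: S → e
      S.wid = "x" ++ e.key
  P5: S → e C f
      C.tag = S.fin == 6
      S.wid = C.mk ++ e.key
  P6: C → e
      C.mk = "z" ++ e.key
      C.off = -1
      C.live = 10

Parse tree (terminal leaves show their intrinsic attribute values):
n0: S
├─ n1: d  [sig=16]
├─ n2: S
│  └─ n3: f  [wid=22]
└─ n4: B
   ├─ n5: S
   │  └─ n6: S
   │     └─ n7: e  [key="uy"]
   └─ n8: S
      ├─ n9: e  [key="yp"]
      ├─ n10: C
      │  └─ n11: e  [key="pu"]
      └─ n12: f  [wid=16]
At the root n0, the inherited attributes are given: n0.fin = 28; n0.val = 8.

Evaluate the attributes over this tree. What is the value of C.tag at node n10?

true

1. n0.fin = 28  [given at root]
2. n0.val = 8  [given at root]
3. n1.sig = 16  [terminal]
4. n2.fin = -9  [S₀.fin * -1 + 19]
5. n2.val = 5  [S₀.val - 3]
6. n3.wid = 22  [terminal]
7. n2.wid = "mz"  ["mz"]
8. n4.wid = false  [S₀.val > 8]
9. n4.mk = true  [d.sig == 16]
10. n5.fin = 23  [23]
11. n5.val = -6  [-6]
12. n6.fin = -3  [S₀.val * 3 + 15]
13. n6.val = 3  [S₀.fin * -2 + 49]
14. n7.key = "uy"  [terminal]
15. n6.wid = "xuy"  ["x" ++ e.key]
16. n5.wid = "vxuy"  ["v" ++ S₁.wid]
17. n8.fin = 6  [len(S₀.wid) + 2]
18. n8.val = -3  [-3]
19. n9.key = "yp"  [terminal]
20. n10.tag = true  [S.fin == 6]
21. n11.key = "pu"  [terminal]
22. n10.mk = "zpu"  ["z" ++ e.key]
23. n10.off = -1  [-1]
24. n10.live = 10  [10]
25. n12.wid = 16  [terminal]
26. n8.wid = "zpuyp"  [C.mk ++ e.key]
27. n4.live = false  [B.wid == true]
28. n0.wid = "vz"  ["vz"]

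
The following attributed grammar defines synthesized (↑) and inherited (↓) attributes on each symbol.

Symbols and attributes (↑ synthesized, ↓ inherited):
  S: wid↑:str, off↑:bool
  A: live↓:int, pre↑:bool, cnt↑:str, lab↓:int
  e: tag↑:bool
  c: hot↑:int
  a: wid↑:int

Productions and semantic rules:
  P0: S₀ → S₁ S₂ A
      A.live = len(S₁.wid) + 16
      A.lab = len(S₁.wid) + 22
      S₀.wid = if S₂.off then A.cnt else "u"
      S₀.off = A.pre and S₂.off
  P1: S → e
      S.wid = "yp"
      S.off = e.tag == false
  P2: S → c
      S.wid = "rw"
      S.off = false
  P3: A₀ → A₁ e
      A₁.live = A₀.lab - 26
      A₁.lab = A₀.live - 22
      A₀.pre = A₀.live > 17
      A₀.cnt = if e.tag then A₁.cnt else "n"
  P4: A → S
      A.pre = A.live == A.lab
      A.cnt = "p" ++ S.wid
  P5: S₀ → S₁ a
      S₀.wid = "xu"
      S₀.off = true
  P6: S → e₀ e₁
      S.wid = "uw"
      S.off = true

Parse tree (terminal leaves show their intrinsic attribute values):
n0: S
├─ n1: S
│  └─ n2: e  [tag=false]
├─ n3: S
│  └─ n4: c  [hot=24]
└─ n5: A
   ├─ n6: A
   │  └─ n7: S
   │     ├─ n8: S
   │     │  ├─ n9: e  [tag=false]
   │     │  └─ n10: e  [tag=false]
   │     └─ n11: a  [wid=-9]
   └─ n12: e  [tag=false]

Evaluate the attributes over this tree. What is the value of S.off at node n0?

false

1. n2.tag = false  [terminal]
2. n1.wid = "yp"  ["yp"]
3. n1.off = true  [e.tag == false]
4. n4.hot = 24  [terminal]
5. n3.wid = "rw"  ["rw"]
6. n3.off = false  [false]
7. n5.live = 18  [len(S₁.wid) + 16]
8. n5.lab = 24  [len(S₁.wid) + 22]
9. n6.live = -2  [A₀.lab - 26]
10. n6.lab = -4  [A₀.live - 22]
11. n9.tag = false  [terminal]
12. n10.tag = false  [terminal]
13. n8.wid = "uw"  ["uw"]
14. n8.off = true  [true]
15. n11.wid = -9  [terminal]
16. n7.wid = "xu"  ["xu"]
17. n7.off = true  [true]
18. n6.pre = false  [A.live == A.lab]
19. n6.cnt = "pxu"  ["p" ++ S.wid]
20. n12.tag = false  [terminal]
21. n5.pre = true  [A₀.live > 17]
22. n5.cnt = "n"  [if e.tag then A₁.cnt else "n"]
23. n0.wid = "u"  [if S₂.off then A.cnt else "u"]
24. n0.off = false  [A.pre and S₂.off]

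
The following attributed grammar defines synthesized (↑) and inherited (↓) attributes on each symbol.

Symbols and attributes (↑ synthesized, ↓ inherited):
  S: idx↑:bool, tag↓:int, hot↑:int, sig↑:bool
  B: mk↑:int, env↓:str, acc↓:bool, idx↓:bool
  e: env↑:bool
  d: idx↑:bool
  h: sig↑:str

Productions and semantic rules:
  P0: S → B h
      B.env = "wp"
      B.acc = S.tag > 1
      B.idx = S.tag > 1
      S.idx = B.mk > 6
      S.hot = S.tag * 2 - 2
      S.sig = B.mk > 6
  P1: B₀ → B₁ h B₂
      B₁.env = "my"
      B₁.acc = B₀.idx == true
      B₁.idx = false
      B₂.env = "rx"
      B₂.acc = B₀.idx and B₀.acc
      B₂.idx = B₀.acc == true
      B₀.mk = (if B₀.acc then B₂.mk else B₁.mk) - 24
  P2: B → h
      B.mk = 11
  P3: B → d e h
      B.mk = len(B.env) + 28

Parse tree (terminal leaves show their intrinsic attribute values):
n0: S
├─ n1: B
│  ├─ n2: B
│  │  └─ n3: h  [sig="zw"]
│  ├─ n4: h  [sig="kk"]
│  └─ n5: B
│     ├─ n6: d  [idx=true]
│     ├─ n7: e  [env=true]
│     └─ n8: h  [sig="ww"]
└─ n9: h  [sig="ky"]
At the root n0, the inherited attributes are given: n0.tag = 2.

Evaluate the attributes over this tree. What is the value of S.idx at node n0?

false

1. n0.tag = 2  [given at root]
2. n1.env = "wp"  ["wp"]
3. n1.acc = true  [S.tag > 1]
4. n1.idx = true  [S.tag > 1]
5. n2.env = "my"  ["my"]
6. n2.acc = true  [B₀.idx == true]
7. n2.idx = false  [false]
8. n3.sig = "zw"  [terminal]
9. n2.mk = 11  [11]
10. n4.sig = "kk"  [terminal]
11. n5.env = "rx"  ["rx"]
12. n5.acc = true  [B₀.idx and B₀.acc]
13. n5.idx = true  [B₀.acc == true]
14. n6.idx = true  [terminal]
15. n7.env = true  [terminal]
16. n8.sig = "ww"  [terminal]
17. n5.mk = 30  [len(B.env) + 28]
18. n1.mk = 6  [(if B₀.acc then B₂.mk else B₁.mk) - 24]
19. n9.sig = "ky"  [terminal]
20. n0.idx = false  [B.mk > 6]
21. n0.hot = 2  [S.tag * 2 - 2]
22. n0.sig = false  [B.mk > 6]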